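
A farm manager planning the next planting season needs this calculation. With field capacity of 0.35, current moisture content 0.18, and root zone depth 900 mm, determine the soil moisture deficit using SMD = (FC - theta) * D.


SMD = (FC - theta) * D
    = (0.35 - 0.18) * 900
    = 0.170 * 900
    = 153 mm


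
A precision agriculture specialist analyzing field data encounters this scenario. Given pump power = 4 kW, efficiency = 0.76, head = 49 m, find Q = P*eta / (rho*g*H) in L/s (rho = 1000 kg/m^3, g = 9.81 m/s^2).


Q = (P * 1000 * eta) / (rho * g * H)
  = (4 * 1000 * 0.76) / (1000 * 9.81 * 49)
  = 3040 / 480690
  = 0.00632 m^3/s = 6.32 L/s


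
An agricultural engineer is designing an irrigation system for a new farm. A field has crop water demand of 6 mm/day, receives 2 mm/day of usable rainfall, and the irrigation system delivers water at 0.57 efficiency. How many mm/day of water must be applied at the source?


IWR = (ETc - Pe) / Ea
    = (6 - 2) / 0.57
    = 4 / 0.57
    = 7.02 mm/day


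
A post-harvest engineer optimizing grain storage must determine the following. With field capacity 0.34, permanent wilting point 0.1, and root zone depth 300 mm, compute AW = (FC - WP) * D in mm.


AW = (FC - WP) * D
   = (0.34 - 0.1) * 300
   = 0.24 * 300
   = 72 mm


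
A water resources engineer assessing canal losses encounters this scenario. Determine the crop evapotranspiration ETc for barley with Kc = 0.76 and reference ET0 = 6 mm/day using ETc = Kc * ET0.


ETc = Kc * ET0
    = 0.76 * 6
    = 4.56 mm/day


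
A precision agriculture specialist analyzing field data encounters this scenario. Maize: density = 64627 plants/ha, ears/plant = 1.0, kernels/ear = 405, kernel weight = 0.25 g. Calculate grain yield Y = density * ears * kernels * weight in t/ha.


Y = density * ears * kernels * kw
  = 64627 * 1.0 * 405 * 0.25 g/ha
  = 6543483.75 g/ha
  = 6543.48 kg/ha = 6.54 t/ha


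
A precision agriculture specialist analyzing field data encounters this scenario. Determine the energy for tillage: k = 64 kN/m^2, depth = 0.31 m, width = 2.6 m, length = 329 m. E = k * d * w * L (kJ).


E = k * d * w * L
  = 64 * 0.31 * 2.6 * 329
  = 16971.14 kJ


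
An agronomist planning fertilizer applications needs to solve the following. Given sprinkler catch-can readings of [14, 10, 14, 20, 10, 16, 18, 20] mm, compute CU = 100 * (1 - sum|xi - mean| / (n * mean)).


xbar = 122 / 8 = 15.250
sum|xi - xbar| = 26
CU = 100 * (1 - 26 / (8 * 15.250))
   = 100 * (1 - 0.2131)
   = 78.69%


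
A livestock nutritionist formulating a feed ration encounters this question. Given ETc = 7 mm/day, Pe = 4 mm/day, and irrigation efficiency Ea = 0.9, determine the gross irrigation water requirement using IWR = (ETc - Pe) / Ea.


IWR = (ETc - Pe) / Ea
    = (7 - 4) / 0.9
    = 3 / 0.9
    = 3.33 mm/day


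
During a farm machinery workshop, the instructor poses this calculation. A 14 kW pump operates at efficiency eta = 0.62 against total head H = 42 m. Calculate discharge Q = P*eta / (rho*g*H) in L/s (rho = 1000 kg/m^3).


Q = (P * 1000 * eta) / (rho * g * H)
  = (14 * 1000 * 0.62) / (1000 * 9.81 * 42)
  = 8680 / 412020
  = 0.02107 m^3/s = 21.07 L/s


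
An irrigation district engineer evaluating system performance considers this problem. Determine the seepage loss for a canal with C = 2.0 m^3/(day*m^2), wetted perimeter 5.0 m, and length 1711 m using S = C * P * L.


S = C * P * L
  = 2.0 * 5.0 * 1711
  = 17110 m^3/day


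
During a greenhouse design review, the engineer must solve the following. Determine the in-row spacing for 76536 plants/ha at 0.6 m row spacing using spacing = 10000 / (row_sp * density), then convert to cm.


spacing = 10000 / (row_sp * density)
        = 10000 / (0.6 * 76536)
        = 10000 / 45921.60
        = 0.21776 m = 21.78 cm


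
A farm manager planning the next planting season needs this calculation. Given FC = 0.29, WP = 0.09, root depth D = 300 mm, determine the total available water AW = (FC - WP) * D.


AW = (FC - WP) * D
   = (0.29 - 0.09) * 300
   = 0.20 * 300
   = 60 mm


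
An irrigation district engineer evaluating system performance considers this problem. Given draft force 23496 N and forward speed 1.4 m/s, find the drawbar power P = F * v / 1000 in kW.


P = F * v / 1000
  = 23496 * 1.4 / 1000
  = 32894.40 / 1000
  = 32.89 kW


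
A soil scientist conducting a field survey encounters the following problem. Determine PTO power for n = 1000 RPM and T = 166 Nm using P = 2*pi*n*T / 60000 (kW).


P = 2*pi*n*T / 60000
  = 2*pi * 1000 * 166 / 60000
  = 1043008.76 / 60000
  = 17.38 kW


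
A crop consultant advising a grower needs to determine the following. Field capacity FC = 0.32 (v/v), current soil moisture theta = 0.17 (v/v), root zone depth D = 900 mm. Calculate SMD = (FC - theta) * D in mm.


SMD = (FC - theta) * D
    = (0.32 - 0.17) * 900
    = 0.150 * 900
    = 135 mm


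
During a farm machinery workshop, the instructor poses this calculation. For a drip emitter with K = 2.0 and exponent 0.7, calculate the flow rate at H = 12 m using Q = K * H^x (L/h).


Q = K * H^x
  = 2.0 * 12^0.7
  = 2.0 * 5.6941
  = 11.39 L/h


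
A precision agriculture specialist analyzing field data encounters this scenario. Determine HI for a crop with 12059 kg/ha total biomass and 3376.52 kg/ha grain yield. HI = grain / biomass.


HI = grain_yield / biomass
   = 3376.52 / 12059
   = 0.28


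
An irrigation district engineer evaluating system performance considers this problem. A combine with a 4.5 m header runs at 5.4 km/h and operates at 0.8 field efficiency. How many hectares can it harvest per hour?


C = w * v * eta_f / 10
  = 4.5 * 5.4 * 0.8 / 10
  = 19.44 / 10
  = 1.94 ha/h


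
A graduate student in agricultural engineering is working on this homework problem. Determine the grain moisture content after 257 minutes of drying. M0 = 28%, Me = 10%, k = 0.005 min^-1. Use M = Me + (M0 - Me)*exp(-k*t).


M = Me + (M0 - Me) * e^(-k*t)
  = 10 + (28 - 10) * e^(-0.005*257)
  = 10 + 18 * e^(-1.285)
  = 10 + 18 * 0.27665
  = 10 + 4.9797
  = 14.98%


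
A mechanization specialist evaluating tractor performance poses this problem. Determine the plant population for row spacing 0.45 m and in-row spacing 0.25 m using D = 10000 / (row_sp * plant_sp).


D = 10000 / (row_sp * plant_sp)
  = 10000 / (0.45 * 0.25)
  = 10000 / 0.1125
  = 88888.89 plants/ha


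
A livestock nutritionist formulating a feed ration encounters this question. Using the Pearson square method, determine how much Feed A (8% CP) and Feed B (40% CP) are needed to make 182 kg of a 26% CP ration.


parts_A = CP_b - target = 40 - 26 = 14
parts_B = target - CP_a = 26 - 8 = 18
total_parts = 14 + 18 = 32
Feed A = 182 * 14 / 32 = 79.63 kg
Feed B = 182 * 18 / 32 = 102.38 kg

79.63 kg


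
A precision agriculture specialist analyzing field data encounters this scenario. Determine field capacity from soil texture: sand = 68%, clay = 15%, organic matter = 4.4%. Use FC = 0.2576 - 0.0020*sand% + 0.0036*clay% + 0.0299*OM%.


FC = 0.2576 - 0.0020*68 + 0.0036*15 + 0.0299*4.4
   = 0.2576 - 0.1360 + 0.0540 + 0.1316
   = 0.3072


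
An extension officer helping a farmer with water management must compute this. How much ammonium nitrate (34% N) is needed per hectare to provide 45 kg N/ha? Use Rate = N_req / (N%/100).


Rate = N_required / (N_content / 100)
     = 45 / (34 / 100)
     = 45 / 0.34
     = 132.35 kg/ha


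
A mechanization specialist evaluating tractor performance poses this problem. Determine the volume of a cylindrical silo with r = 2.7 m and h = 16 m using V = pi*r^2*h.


V = pi * r^2 * h
  = pi * 2.7^2 * 16
  = pi * 7.29 * 16
  = 366.44 m^3


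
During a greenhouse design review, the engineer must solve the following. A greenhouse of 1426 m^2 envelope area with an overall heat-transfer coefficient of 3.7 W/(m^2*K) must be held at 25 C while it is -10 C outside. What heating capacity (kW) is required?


dT = 25 - (-10) = 35 K
Q = U * A * dT
  = 3.7 * 1426 * 35
  = 184667 W = 184.67 kW


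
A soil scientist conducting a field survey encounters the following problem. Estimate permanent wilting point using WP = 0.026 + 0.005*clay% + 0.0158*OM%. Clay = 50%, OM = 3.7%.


WP = 0.026 + 0.005*50 + 0.0158*3.7
   = 0.026 + 0.2500 + 0.0585
   = 0.3345


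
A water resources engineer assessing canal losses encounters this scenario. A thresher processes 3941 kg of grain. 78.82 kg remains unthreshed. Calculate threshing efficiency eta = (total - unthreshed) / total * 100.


eta = (total - unthreshed) / total * 100
    = (3941 - 78.82) / 3941 * 100
    = 3862.18 / 3941 * 100
    = 98%


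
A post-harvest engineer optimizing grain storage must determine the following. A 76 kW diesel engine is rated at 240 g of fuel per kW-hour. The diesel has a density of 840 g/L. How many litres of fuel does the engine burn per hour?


FC = P * BSFC / rho_fuel
   = 76 * 240 / 840
   = 18240 / 840
   = 21.71 L/h


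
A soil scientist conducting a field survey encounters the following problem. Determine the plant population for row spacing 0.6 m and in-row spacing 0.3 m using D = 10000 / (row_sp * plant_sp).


D = 10000 / (row_sp * plant_sp)
  = 10000 / (0.6 * 0.3)
  = 10000 / 0.1800
  = 55555.56 plants/ha


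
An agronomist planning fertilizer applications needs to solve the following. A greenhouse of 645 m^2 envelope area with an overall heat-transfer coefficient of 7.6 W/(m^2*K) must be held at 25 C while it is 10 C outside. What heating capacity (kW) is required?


dT = 25 - (10) = 15 K
Q = U * A * dT
  = 7.6 * 645 * 15
  = 73530 W = 73.53 kW


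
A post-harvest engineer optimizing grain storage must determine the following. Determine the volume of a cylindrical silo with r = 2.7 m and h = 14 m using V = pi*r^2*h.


V = pi * r^2 * h
  = pi * 2.7^2 * 14
  = pi * 7.29 * 14
  = 320.63 m^3


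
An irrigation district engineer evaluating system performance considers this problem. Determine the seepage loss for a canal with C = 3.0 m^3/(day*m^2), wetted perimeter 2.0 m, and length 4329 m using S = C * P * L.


S = C * P * L
  = 3.0 * 2.0 * 4329
  = 25974 m^3/day


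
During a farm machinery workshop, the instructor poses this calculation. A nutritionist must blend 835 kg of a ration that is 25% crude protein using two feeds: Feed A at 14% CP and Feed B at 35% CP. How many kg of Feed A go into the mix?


parts_A = CP_b - target = 35 - 25 = 10
parts_B = target - CP_a = 25 - 14 = 11
total_parts = 10 + 11 = 21
Feed A = 835 * 10 / 21 = 397.62 kg
Feed B = 835 * 11 / 21 = 437.38 kg

397.62 kg


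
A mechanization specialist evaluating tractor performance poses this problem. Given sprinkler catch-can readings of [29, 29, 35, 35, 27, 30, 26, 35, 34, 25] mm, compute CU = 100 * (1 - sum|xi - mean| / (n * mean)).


xbar = 305 / 10 = 30.500
sum|xi - xbar| = 34
CU = 100 * (1 - 34 / (10 * 30.500))
   = 100 * (1 - 0.1115)
   = 88.85%


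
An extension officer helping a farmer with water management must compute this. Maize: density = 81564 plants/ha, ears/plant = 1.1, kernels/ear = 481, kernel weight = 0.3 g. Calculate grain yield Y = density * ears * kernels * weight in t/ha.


Y = density * ears * kernels * kw
  = 81564 * 1.1 * 481 * 0.3 g/ha
  = 12946653.72 g/ha
  = 12946.65 kg/ha = 12.95 t/ha


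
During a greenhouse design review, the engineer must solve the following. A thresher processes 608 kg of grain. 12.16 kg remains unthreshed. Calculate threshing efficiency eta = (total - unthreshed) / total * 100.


eta = (total - unthreshed) / total * 100
    = (608 - 12.16) / 608 * 100
    = 595.84 / 608 * 100
    = 98%


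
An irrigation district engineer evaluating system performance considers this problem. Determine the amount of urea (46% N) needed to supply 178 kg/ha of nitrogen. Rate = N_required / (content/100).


Rate = N_required / (N_content / 100)
     = 178 / (46 / 100)
     = 178 / 0.46
     = 386.96 kg/ha


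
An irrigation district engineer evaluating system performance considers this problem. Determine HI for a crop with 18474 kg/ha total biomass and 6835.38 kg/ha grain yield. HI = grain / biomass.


HI = grain_yield / biomass
   = 6835.38 / 18474
   = 0.37


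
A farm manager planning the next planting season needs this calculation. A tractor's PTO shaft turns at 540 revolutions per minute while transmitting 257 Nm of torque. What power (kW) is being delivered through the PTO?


P = 2*pi*n*T / 60000
  = 2*pi * 540 * 257 / 60000
  = 871980.46 / 60000
  = 14.53 kW


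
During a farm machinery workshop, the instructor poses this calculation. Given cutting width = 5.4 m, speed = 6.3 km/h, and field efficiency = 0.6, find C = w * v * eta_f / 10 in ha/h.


C = w * v * eta_f / 10
  = 5.4 * 6.3 * 0.6 / 10
  = 20.41 / 10
  = 2.04 ha/h


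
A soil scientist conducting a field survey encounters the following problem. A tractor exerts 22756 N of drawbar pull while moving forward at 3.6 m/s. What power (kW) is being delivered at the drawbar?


P = F * v / 1000
  = 22756 * 3.6 / 1000
  = 81921.60 / 1000
  = 81.92 kW


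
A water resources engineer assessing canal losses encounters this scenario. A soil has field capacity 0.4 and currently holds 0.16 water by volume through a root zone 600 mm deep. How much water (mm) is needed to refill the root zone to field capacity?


SMD = (FC - theta) * D
    = (0.4 - 0.16) * 600
    = 0.240 * 600
    = 144 mm


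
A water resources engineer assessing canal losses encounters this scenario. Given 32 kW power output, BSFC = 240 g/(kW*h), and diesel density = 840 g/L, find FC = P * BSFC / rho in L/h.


FC = P * BSFC / rho_fuel
   = 32 * 240 / 840
   = 7680 / 840
   = 9.14 L/h


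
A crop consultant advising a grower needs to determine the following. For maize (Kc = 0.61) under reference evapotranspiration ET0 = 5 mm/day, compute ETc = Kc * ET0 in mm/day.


ETc = Kc * ET0
    = 0.61 * 5
    = 3.05 mm/day


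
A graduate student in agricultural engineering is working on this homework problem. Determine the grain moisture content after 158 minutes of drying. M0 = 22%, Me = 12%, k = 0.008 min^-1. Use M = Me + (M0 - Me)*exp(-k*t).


M = Me + (M0 - Me) * e^(-k*t)
  = 12 + (22 - 12) * e^(-0.008*158)
  = 12 + 10 * e^(-1.264)
  = 12 + 10 * 0.28252
  = 12 + 2.8252
  = 14.83%


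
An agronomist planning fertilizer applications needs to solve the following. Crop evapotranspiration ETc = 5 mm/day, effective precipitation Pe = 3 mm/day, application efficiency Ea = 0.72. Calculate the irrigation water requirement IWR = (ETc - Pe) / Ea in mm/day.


IWR = (ETc - Pe) / Ea
    = (5 - 3) / 0.72
    = 2 / 0.72
    = 2.78 mm/day


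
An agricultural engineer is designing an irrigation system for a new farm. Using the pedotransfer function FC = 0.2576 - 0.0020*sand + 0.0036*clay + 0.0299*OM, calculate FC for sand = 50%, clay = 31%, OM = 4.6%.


FC = 0.2576 - 0.0020*50 + 0.0036*31 + 0.0299*4.6
   = 0.2576 - 0.1000 + 0.1116 + 0.1375
   = 0.4067


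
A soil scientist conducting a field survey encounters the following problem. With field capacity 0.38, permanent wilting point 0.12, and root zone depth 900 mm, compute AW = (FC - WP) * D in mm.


AW = (FC - WP) * D
   = (0.38 - 0.12) * 900
   = 0.26 * 900
   = 234 mm


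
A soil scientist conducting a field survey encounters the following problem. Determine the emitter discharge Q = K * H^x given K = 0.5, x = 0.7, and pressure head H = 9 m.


Q = K * H^x
  = 0.5 * 9^0.7
  = 0.5 * 4.6555
  = 2.33 L/h


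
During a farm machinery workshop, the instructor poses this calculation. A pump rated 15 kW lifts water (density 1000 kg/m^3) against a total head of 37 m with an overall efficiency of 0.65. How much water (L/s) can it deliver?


Q = (P * 1000 * eta) / (rho * g * H)
  = (15 * 1000 * 0.65) / (1000 * 9.81 * 37)
  = 9750 / 362970
  = 0.02686 m^3/s = 26.86 L/s


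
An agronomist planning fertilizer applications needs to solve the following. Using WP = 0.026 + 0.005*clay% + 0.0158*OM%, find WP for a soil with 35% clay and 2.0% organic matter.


WP = 0.026 + 0.005*35 + 0.0158*2.0
   = 0.026 + 0.1750 + 0.0316
   = 0.2326


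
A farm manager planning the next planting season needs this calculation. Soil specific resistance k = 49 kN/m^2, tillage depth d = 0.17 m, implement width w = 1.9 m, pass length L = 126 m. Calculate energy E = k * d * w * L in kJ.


E = k * d * w * L
  = 49 * 0.17 * 1.9 * 126
  = 1994.20 kJ


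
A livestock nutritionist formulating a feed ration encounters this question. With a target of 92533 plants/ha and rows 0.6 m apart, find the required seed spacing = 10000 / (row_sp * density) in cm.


spacing = 10000 / (row_sp * density)
        = 10000 / (0.6 * 92533)
        = 10000 / 55519.80
        = 0.18012 m = 18.01 cm


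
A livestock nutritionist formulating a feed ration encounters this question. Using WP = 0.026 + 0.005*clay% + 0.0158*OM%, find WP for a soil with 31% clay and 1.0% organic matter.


WP = 0.026 + 0.005*31 + 0.0158*1.0
   = 0.026 + 0.1550 + 0.0158
   = 0.1968


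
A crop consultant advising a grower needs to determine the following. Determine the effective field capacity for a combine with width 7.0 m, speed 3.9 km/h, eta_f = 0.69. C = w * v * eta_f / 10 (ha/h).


C = w * v * eta_f / 10
  = 7.0 * 3.9 * 0.69 / 10
  = 18.84 / 10
  = 1.88 ha/h


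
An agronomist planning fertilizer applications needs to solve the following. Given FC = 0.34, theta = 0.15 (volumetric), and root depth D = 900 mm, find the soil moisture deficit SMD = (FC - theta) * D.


SMD = (FC - theta) * D
    = (0.34 - 0.15) * 900
    = 0.190 * 900
    = 171 mm


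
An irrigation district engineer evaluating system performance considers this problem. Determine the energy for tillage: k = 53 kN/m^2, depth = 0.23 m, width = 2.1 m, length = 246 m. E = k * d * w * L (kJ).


E = k * d * w * L
  = 53 * 0.23 * 2.1 * 246
  = 6297.35 kJ


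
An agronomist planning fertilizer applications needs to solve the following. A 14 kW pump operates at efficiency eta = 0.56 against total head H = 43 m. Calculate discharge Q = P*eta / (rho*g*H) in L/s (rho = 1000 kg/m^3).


Q = (P * 1000 * eta) / (rho * g * H)
  = (14 * 1000 * 0.56) / (1000 * 9.81 * 43)
  = 7840 / 421830
  = 0.01859 m^3/s = 18.59 L/s


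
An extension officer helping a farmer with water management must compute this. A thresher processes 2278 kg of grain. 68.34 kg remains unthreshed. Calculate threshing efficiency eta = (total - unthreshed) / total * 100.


eta = (total - unthreshed) / total * 100
    = (2278 - 68.34) / 2278 * 100
    = 2209.66 / 2278 * 100
    = 97%


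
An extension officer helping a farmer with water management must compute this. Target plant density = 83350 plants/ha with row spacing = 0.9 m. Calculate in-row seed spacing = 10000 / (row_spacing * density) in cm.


spacing = 10000 / (row_sp * density)
        = 10000 / (0.9 * 83350)
        = 10000 / 75015
        = 0.13331 m = 13.33 cm


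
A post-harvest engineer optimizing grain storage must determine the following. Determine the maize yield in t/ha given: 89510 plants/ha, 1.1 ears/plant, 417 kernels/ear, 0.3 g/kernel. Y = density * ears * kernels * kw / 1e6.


Y = density * ears * kernels * kw
  = 89510 * 1.1 * 417 * 0.3 g/ha
  = 12317471.10 g/ha
  = 12317.47 kg/ha = 12.32 t/ha


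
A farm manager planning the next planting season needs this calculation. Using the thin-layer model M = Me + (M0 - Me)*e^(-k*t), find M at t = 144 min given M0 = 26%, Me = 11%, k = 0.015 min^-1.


M = Me + (M0 - Me) * e^(-k*t)
  = 11 + (26 - 11) * e^(-0.015*144)
  = 11 + 15 * e^(-2.160)
  = 11 + 15 * 0.11533
  = 11 + 1.7299
  = 12.73%


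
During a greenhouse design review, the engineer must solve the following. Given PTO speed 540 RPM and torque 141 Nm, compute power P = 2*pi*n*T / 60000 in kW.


P = 2*pi*n*T / 60000
  = 2*pi * 540 * 141 / 60000
  = 478401.73 / 60000
  = 7.97 kW


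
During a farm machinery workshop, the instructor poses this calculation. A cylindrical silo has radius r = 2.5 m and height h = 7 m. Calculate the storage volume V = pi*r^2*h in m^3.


V = pi * r^2 * h
  = pi * 2.5^2 * 7
  = pi * 6.25 * 7
  = 137.44 m^3


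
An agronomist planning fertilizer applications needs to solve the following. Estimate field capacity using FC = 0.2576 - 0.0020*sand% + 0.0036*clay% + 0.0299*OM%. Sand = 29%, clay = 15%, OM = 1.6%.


FC = 0.2576 - 0.0020*29 + 0.0036*15 + 0.0299*1.6
   = 0.2576 - 0.0580 + 0.0540 + 0.0478
   = 0.3014


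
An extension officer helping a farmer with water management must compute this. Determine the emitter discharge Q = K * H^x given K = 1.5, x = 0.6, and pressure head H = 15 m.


Q = K * H^x
  = 1.5 * 15^0.6
  = 1.5 * 5.0776
  = 7.62 L/h


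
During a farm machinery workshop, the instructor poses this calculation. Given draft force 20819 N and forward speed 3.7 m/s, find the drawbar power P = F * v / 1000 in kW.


P = F * v / 1000
  = 20819 * 3.7 / 1000
  = 77030.30 / 1000
  = 77.03 kW


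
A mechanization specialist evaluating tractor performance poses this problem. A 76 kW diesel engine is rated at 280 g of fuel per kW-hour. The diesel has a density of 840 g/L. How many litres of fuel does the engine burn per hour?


FC = P * BSFC / rho_fuel
   = 76 * 280 / 840
   = 21280 / 840
   = 25.33 L/h


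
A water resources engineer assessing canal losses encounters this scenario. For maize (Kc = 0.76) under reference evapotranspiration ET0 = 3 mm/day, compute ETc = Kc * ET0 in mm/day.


ETc = Kc * ET0
    = 0.76 * 3
    = 2.28 mm/day


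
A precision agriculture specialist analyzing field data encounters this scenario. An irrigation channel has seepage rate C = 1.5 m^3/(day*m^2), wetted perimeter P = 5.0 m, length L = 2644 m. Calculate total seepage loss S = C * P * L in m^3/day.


S = C * P * L
  = 1.5 * 5.0 * 2644
  = 19830 m^3/day


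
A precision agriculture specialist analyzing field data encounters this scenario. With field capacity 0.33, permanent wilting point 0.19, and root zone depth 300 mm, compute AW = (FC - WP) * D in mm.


AW = (FC - WP) * D
   = (0.33 - 0.19) * 300
   = 0.14 * 300
   = 42 mm


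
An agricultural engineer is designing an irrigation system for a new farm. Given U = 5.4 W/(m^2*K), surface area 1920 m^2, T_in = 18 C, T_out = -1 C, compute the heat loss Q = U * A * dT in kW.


dT = 18 - (-1) = 19 K
Q = U * A * dT
  = 5.4 * 1920 * 19
  = 196992 W = 196.99 kW


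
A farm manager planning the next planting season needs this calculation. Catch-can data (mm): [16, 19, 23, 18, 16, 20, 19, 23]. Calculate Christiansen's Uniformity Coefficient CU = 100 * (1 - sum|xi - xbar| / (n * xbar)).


xbar = 154 / 8 = 19.250
sum|xi - xbar| = 16.500
CU = 100 * (1 - 16.500 / (8 * 19.250))
   = 100 * (1 - 0.1071)
   = 89.29%


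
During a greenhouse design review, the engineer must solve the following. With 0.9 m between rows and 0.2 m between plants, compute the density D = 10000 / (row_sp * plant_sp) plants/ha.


D = 10000 / (row_sp * plant_sp)
  = 10000 / (0.9 * 0.2)
  = 10000 / 0.1800
  = 55555.56 plants/ha


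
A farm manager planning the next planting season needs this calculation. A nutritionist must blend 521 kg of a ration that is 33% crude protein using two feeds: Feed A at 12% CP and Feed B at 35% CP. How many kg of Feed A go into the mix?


parts_A = CP_b - target = 35 - 33 = 2
parts_B = target - CP_a = 33 - 12 = 21
total_parts = 2 + 21 = 23
Feed A = 521 * 2 / 23 = 45.30 kg
Feed B = 521 * 21 / 23 = 475.70 kg

45.30 kg


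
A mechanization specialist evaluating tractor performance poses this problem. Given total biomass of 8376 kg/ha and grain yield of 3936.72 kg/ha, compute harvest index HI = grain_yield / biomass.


HI = grain_yield / biomass
   = 3936.72 / 8376
   = 0.47


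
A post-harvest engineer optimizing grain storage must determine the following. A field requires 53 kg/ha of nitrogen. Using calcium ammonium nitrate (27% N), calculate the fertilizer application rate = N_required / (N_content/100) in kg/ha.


Rate = N_required / (N_content / 100)
     = 53 / (27 / 100)
     = 53 / 0.27
     = 196.30 kg/ha


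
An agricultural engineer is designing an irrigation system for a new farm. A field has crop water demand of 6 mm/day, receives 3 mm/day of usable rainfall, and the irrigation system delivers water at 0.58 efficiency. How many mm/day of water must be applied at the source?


IWR = (ETc - Pe) / Ea
    = (6 - 3) / 0.58
    = 3 / 0.58
    = 5.17 mm/day


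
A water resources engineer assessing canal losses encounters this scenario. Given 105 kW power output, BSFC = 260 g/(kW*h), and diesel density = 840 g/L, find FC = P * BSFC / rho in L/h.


FC = P * BSFC / rho_fuel
   = 105 * 260 / 840
   = 27300 / 840
   = 32.50 L/h


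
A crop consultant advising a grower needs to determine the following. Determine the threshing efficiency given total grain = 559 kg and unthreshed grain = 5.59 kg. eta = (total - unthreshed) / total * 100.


eta = (total - unthreshed) / total * 100
    = (559 - 5.59) / 559 * 100
    = 553.41 / 559 * 100
    = 99%


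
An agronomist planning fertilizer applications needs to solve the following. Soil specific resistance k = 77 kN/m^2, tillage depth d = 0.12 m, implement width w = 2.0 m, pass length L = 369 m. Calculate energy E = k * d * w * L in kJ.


E = k * d * w * L
  = 77 * 0.12 * 2.0 * 369
  = 6819.12 kJ


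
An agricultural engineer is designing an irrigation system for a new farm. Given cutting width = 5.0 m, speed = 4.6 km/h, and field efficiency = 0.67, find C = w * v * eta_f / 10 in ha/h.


C = w * v * eta_f / 10
  = 5.0 * 4.6 * 0.67 / 10
  = 15.41 / 10
  = 1.54 ha/h


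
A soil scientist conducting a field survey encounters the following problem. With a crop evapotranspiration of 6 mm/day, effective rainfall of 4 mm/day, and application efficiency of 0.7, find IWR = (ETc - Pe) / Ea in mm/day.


IWR = (ETc - Pe) / Ea
    = (6 - 4) / 0.7
    = 2 / 0.7
    = 2.86 mm/day


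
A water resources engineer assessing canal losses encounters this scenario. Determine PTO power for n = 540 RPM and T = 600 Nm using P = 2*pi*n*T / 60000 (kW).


P = 2*pi*n*T / 60000
  = 2*pi * 540 * 600 / 60000
  = 2035752.04 / 60000
  = 33.93 kW


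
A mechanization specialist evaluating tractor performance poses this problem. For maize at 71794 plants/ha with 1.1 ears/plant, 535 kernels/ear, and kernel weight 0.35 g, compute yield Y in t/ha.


Y = density * ears * kernels * kw
  = 71794 * 1.1 * 535 * 0.35 g/ha
  = 14787769.15 g/ha
  = 14787.77 kg/ha = 14.79 t/ha


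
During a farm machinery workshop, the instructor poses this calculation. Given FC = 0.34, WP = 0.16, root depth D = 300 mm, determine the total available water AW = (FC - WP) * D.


AW = (FC - WP) * D
   = (0.34 - 0.16) * 300
   = 0.18 * 300
   = 54 mm


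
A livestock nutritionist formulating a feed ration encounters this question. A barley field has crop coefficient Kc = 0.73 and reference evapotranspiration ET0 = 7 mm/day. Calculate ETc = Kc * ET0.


ETc = Kc * ET0
    = 0.73 * 7
    = 5.11 mm/day


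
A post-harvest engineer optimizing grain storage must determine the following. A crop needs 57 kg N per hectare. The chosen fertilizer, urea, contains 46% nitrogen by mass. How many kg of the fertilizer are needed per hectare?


Rate = N_required / (N_content / 100)
     = 57 / (46 / 100)
     = 57 / 0.46
     = 123.91 kg/ha


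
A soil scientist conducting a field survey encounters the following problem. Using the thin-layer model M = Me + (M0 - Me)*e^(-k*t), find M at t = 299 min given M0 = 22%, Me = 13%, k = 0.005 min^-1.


M = Me + (M0 - Me) * e^(-k*t)
  = 13 + (22 - 13) * e^(-0.005*299)
  = 13 + 9 * e^(-1.495)
  = 13 + 9 * 0.22425
  = 13 + 2.0182
  = 15.02%


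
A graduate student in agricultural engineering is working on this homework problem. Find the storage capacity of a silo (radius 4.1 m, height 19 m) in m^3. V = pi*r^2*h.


V = pi * r^2 * h
  = pi * 4.1^2 * 19
  = pi * 16.81 * 19
  = 1003.39 m^3


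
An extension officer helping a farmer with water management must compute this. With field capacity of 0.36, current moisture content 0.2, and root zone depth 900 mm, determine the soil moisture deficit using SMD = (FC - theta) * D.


SMD = (FC - theta) * D
    = (0.36 - 0.2) * 900
    = 0.160 * 900
    = 144 mm


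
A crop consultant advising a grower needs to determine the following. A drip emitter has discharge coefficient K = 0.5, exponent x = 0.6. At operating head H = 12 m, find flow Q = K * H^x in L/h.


Q = K * H^x
  = 0.5 * 12^0.6
  = 0.5 * 4.4413
  = 2.22 L/h


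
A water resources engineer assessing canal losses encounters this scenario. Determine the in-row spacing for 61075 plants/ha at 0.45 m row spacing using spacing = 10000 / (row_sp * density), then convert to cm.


spacing = 10000 / (row_sp * density)
        = 10000 / (0.45 * 61075)
        = 10000 / 27483.75
        = 0.36385 m = 36.39 cm


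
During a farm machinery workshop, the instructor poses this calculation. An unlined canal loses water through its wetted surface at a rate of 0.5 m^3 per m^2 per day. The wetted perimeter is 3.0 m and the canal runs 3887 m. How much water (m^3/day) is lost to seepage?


S = C * P * L
  = 0.5 * 3.0 * 3887
  = 5830.50 m^3/day


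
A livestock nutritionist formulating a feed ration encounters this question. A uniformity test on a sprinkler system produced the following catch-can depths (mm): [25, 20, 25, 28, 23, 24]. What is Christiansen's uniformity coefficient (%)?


xbar = 145 / 6 = 24.167
sum|xi - xbar| = 11
CU = 100 * (1 - 11 / (6 * 24.167))
   = 100 * (1 - 0.0759)
   = 92.41%


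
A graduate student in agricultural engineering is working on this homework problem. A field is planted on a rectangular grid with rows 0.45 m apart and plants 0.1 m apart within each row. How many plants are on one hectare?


D = 10000 / (row_sp * plant_sp)
  = 10000 / (0.45 * 0.1)
  = 10000 / 0.0450
  = 222222.22 plants/ha


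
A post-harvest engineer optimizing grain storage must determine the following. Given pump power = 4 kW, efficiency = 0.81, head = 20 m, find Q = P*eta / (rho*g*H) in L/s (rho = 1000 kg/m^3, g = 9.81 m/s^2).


Q = (P * 1000 * eta) / (rho * g * H)
  = (4 * 1000 * 0.81) / (1000 * 9.81 * 20)
  = 3240 / 196200
  = 0.01651 m^3/s = 16.51 L/s


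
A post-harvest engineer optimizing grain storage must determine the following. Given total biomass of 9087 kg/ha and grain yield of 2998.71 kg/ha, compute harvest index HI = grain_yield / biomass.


HI = grain_yield / biomass
   = 2998.71 / 9087
   = 0.33


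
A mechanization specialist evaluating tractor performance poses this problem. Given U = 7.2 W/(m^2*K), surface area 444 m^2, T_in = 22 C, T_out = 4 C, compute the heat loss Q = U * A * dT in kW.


dT = 22 - (4) = 18 K
Q = U * A * dT
  = 7.2 * 444 * 18
  = 57542.40 W = 57.54 kW


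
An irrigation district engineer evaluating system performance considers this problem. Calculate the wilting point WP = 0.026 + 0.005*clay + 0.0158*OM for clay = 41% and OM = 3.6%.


WP = 0.026 + 0.005*41 + 0.0158*3.6
   = 0.026 + 0.2050 + 0.0569
   = 0.2879


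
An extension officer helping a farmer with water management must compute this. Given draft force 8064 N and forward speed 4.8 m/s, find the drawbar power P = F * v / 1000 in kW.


P = F * v / 1000
  = 8064 * 4.8 / 1000
  = 38707.20 / 1000
  = 38.71 kW


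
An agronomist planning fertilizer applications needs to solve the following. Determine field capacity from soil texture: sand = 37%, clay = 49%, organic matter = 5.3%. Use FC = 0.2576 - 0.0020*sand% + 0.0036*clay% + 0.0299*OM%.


FC = 0.2576 - 0.0020*37 + 0.0036*49 + 0.0299*5.3
   = 0.2576 - 0.0740 + 0.1764 + 0.1585
   = 0.5185


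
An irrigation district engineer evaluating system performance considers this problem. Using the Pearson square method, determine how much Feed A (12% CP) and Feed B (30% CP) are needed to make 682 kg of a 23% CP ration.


parts_A = CP_b - target = 30 - 23 = 7
parts_B = target - CP_a = 23 - 12 = 11
total_parts = 7 + 11 = 18
Feed A = 682 * 7 / 18 = 265.22 kg
Feed B = 682 * 11 / 18 = 416.78 kg

265.22 kg


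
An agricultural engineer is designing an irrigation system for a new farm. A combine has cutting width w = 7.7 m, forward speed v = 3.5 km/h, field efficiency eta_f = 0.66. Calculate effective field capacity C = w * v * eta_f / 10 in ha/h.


C = w * v * eta_f / 10
  = 7.7 * 3.5 * 0.66 / 10
  = 17.79 / 10
  = 1.78 ha/h


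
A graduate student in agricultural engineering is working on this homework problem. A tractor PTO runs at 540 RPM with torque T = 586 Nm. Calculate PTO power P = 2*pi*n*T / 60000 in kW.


P = 2*pi*n*T / 60000
  = 2*pi * 540 * 586 / 60000
  = 1988251.16 / 60000
  = 33.14 kW


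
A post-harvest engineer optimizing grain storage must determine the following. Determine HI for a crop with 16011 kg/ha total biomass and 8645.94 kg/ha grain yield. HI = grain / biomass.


HI = grain_yield / biomass
   = 8645.94 / 16011
   = 0.54


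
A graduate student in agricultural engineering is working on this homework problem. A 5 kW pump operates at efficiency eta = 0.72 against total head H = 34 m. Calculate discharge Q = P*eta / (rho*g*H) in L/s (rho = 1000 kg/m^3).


Q = (P * 1000 * eta) / (rho * g * H)
  = (5 * 1000 * 0.72) / (1000 * 9.81 * 34)
  = 3600 / 333540
  = 0.01079 m^3/s = 10.79 L/s


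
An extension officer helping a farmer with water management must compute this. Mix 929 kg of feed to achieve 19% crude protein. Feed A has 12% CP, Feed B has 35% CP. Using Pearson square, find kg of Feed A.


parts_A = CP_b - target = 35 - 19 = 16
parts_B = target - CP_a = 19 - 12 = 7
total_parts = 16 + 7 = 23
Feed A = 929 * 16 / 23 = 646.26 kg
Feed B = 929 * 7 / 23 = 282.74 kg

646.26 kg


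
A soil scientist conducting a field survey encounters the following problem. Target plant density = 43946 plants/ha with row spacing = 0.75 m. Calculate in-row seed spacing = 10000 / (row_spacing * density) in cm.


spacing = 10000 / (row_sp * density)
        = 10000 / (0.75 * 43946)
        = 10000 / 32959.50
        = 0.30340 m = 30.34 cm


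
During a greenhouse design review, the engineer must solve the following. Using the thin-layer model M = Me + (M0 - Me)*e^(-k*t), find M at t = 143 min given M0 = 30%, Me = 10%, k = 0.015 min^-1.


M = Me + (M0 - Me) * e^(-k*t)
  = 10 + (30 - 10) * e^(-0.015*143)
  = 10 + 20 * e^(-2.145)
  = 10 + 20 * 0.11707
  = 10 + 2.3414
  = 12.34%


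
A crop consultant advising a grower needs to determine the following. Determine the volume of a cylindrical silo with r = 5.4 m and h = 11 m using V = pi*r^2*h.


V = pi * r^2 * h
  = pi * 5.4^2 * 11
  = pi * 29.16 * 11
  = 1007.70 m^3


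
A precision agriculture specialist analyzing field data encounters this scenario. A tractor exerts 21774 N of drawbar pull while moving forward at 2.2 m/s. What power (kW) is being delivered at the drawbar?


P = F * v / 1000
  = 21774 * 2.2 / 1000
  = 47902.80 / 1000
  = 47.90 kW


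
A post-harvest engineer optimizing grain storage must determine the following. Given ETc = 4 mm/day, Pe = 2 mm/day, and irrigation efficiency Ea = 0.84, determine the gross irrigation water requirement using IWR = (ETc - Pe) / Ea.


IWR = (ETc - Pe) / Ea
    = (4 - 2) / 0.84
    = 2 / 0.84
    = 2.38 mm/day


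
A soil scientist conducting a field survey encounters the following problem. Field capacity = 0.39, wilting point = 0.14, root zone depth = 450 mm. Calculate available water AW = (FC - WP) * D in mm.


AW = (FC - WP) * D
   = (0.39 - 0.14) * 450
   = 0.25 * 450
   = 112.50 mm


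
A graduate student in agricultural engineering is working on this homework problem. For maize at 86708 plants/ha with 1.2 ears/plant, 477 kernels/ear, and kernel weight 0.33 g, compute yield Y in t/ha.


Y = density * ears * kernels * kw
  = 86708 * 1.2 * 477 * 0.33 g/ha
  = 16378447.54 g/ha
  = 16378.45 kg/ha = 16.38 t/ha


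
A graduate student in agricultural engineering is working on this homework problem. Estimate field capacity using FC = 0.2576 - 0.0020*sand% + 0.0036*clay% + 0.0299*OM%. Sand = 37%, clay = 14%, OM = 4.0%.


FC = 0.2576 - 0.0020*37 + 0.0036*14 + 0.0299*4.0
   = 0.2576 - 0.0740 + 0.0504 + 0.1196
   = 0.3536


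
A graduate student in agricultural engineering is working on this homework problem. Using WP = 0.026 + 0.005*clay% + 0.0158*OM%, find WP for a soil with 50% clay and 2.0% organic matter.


WP = 0.026 + 0.005*50 + 0.0158*2.0
   = 0.026 + 0.2500 + 0.0316
   = 0.3076


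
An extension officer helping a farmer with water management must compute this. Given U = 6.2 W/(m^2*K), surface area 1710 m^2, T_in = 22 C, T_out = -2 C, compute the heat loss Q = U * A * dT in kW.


dT = 22 - (-2) = 24 K
Q = U * A * dT
  = 6.2 * 1710 * 24
  = 254448 W = 254.45 kW


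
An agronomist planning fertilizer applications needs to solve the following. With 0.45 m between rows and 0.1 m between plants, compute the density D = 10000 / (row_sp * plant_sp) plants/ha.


D = 10000 / (row_sp * plant_sp)
  = 10000 / (0.45 * 0.1)
  = 10000 / 0.0450
  = 222222.22 plants/ha


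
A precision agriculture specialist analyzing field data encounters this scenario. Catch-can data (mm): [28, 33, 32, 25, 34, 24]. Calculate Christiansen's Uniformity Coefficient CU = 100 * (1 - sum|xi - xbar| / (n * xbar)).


xbar = 176 / 6 = 29.333
sum|xi - xbar| = 22
CU = 100 * (1 - 22 / (6 * 29.333))
   = 100 * (1 - 0.1250)
   = 87.50%


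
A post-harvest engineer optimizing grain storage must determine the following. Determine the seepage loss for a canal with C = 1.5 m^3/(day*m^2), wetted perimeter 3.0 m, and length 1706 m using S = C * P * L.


S = C * P * L
  = 1.5 * 3.0 * 1706
  = 7677 m^3/day


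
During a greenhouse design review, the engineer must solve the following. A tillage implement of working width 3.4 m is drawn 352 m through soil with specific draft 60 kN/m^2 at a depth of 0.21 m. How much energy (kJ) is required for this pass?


E = k * d * w * L
  = 60 * 0.21 * 3.4 * 352
  = 15079.68 kJ


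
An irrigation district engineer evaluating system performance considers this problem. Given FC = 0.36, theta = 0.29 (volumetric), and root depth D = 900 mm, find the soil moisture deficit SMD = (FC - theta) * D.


SMD = (FC - theta) * D
    = (0.36 - 0.29) * 900
    = 0.070 * 900
    = 63 mm


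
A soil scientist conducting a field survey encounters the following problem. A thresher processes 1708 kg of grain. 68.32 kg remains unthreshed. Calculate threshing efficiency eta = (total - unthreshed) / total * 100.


eta = (total - unthreshed) / total * 100
    = (1708 - 68.32) / 1708 * 100
    = 1639.68 / 1708 * 100
    = 96%


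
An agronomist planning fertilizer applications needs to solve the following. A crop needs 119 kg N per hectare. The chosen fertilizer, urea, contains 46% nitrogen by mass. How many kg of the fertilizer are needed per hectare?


Rate = N_required / (N_content / 100)
     = 119 / (46 / 100)
     = 119 / 0.46
     = 258.70 kg/ha


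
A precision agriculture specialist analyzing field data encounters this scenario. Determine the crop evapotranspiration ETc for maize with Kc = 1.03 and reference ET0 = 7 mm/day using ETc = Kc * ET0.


ETc = Kc * ET0
    = 1.03 * 7
    = 7.21 mm/day


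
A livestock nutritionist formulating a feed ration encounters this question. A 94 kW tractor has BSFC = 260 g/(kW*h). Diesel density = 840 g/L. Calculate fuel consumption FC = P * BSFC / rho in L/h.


FC = P * BSFC / rho_fuel
   = 94 * 260 / 840
   = 24440 / 840
   = 29.10 L/h


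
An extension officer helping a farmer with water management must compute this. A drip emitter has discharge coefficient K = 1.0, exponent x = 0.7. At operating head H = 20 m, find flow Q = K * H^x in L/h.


Q = K * H^x
  = 1.0 * 20^0.7
  = 1.0 * 8.1418
  = 8.14 L/h
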